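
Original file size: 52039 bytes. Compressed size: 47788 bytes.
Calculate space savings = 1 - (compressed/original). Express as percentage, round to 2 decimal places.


ratio = compressed/original = 47788/52039 = 0.918311
savings = 1 - ratio = 1 - 0.918311 = 0.081689
as a percentage: 0.081689 * 100 = 8.17%

Space savings = 1 - 47788/52039 = 8.17%


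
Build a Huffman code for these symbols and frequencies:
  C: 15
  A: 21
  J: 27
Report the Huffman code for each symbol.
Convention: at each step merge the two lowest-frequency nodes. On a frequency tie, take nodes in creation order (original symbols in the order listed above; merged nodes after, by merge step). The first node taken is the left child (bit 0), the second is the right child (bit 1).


Huffman tree construction:
Step 1: Merge C(15) + A(21) = 36
Step 2: Merge J(27) + (C+A)(36) = 63
Read each symbol's code off the tree from the root (left child = 0, right child = 1).

Codes:
  C: 10 (length 2)
  A: 11 (length 2)
  J: 0 (length 1)
Average code length: 99/63 = 1.5714 bits/symbol


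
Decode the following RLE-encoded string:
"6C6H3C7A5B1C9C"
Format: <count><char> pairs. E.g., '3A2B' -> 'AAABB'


Expanding each <count><char> pair:
  6C -> 'CCCCCC'
  6H -> 'HHHHHH'
  3C -> 'CCC'
  7A -> 'AAAAAAA'
  5B -> 'BBBBB'
  1C -> 'C'
  9C -> 'CCCCCCCCC'

Decoded = CCCCCCHHHHHHCCCAAAAAAABBBBBCCCCCCCCCC


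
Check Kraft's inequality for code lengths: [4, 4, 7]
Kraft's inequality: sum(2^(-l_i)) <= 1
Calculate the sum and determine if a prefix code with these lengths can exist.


Sum = 2^(-4) + 2^(-4) + 2^(-7)
    = 0.0625 + 0.0625 + 0.0078125
    = 17/128 = 0.1328125
Since 0.1328125 <= 1, Kraft's inequality IS satisfied.
A prefix code with these lengths CAN exist.

Kraft sum = 0.1328125. Satisfied.


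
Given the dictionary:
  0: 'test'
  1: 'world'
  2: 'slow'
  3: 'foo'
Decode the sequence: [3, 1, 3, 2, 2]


Look up each index in the dictionary:
  3 -> 'foo'
  1 -> 'world'
  3 -> 'foo'
  2 -> 'slow'
  2 -> 'slow'

Decoded: "foo world foo slow slow"


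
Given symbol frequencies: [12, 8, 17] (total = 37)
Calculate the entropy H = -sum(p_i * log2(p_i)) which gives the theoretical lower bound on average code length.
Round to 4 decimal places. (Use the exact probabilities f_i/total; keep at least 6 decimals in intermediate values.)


Per-symbol terms -p_i * log2(p_i) with p_i = f_i/37:
  p = 12/37 = 0.324324: log2(p) = -1.624491, -p*log2(p) = 0.526862
  p = 8/37 = 0.216216: log2(p) = -2.209453, -p*log2(p) = 0.477720
  p = 17/37 = 0.459459: log2(p) = -1.121991, -p*log2(p) = 0.515509
H = 0.526862 + 0.477720 + 0.515509 = 1.520091

H = 1.5201 bits/symbol


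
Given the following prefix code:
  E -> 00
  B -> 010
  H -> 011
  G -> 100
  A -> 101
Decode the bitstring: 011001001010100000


Decoding step by step:
Bits 011 -> H
Bits 00 -> E
Bits 100 -> G
Bits 101 -> A
Bits 010 -> B
Bits 00 -> E
Bits 00 -> E


Decoded message: HEGABEE


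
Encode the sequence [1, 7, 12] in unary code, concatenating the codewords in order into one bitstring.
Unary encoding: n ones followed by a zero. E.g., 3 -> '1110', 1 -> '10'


Encode each number as n ones followed by a terminating 0:
  1 -> 10 (2 bits)
  7 -> 11111110 (8 bits)
  12 -> 1111111111110 (13 bits)
Total length = 2 + 8 + 13 = 23 bits.

Unary([1, 7, 12]) = 10111111101111111111110 (23 bits)


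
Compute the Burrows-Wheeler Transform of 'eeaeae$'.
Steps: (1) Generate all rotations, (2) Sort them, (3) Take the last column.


Rotations (sorted):
  0: $eeaeae -> last char: e
  1: ae$eeae -> last char: e
  2: aeae$ee -> last char: e
  3: e$eeaea -> last char: a
  4: eae$eea -> last char: a
  5: eaeae$e -> last char: e
  6: eeaeae$ -> last char: $


BWT = eeeaae$


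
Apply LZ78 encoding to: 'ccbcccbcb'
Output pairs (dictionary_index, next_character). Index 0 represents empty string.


LZ78 encoding steps:
Dictionary: {0: ''}
Step 1: w='' (idx 0), next='c' -> output (0, 'c'), add 'c' as idx 1
Step 2: w='c' (idx 1), next='b' -> output (1, 'b'), add 'cb' as idx 2
Step 3: w='c' (idx 1), next='c' -> output (1, 'c'), add 'cc' as idx 3
Step 4: w='cb' (idx 2), next='c' -> output (2, 'c'), add 'cbc' as idx 4
Step 5: w='' (idx 0), next='b' -> output (0, 'b'), add 'b' as idx 5


Encoded: [(0, 'c'), (1, 'b'), (1, 'c'), (2, 'c'), (0, 'b')]


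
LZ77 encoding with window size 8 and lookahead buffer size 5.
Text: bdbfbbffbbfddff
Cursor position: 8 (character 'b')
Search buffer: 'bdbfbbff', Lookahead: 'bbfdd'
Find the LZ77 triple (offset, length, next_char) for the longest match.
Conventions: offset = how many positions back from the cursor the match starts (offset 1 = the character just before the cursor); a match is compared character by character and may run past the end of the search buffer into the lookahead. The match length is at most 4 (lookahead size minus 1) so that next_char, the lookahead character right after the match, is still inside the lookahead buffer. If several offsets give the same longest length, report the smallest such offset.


Try each offset into the search buffer:
  offset=1 (pos 7, char 'f'): match length 0
  offset=2 (pos 6, char 'f'): match length 0
  offset=3 (pos 5, char 'b'): match length 1
  offset=4 (pos 4, char 'b'): match length 3
  offset=5 (pos 3, char 'f'): match length 0
  offset=6 (pos 2, char 'b'): match length 1
  offset=7 (pos 1, char 'd'): match length 0
  offset=8 (pos 0, char 'b'): match length 1
Longest match has length 3 at offset 4.
next_char = character at position 8 + 3 = 11 -> 'd'

Best match: offset=4, length=3 (matching 'bbf' starting at position 4)
LZ77 triple: (4, 3, 'd')


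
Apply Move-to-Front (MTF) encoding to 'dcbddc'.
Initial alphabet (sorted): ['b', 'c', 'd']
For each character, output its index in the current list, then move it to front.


MTF encoding:
'd': index 2 in ['b', 'c', 'd'] -> ['d', 'b', 'c']
'c': index 2 in ['d', 'b', 'c'] -> ['c', 'd', 'b']
'b': index 2 in ['c', 'd', 'b'] -> ['b', 'c', 'd']
'd': index 2 in ['b', 'c', 'd'] -> ['d', 'b', 'c']
'd': index 0 in ['d', 'b', 'c'] -> ['d', 'b', 'c']
'c': index 2 in ['d', 'b', 'c'] -> ['c', 'd', 'b']


Output: [2, 2, 2, 2, 0, 2]


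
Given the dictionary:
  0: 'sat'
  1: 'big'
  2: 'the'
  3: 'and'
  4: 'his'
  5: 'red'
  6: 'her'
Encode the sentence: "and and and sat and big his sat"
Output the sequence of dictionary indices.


Look up each word in the dictionary:
  'and' -> 3
  'and' -> 3
  'and' -> 3
  'sat' -> 0
  'and' -> 3
  'big' -> 1
  'his' -> 4
  'sat' -> 0

Encoded: [3, 3, 3, 0, 3, 1, 4, 0]


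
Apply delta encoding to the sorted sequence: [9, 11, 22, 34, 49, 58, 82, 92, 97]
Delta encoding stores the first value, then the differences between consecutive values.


First value: 9
Deltas:
  11 - 9 = 2
  22 - 11 = 11
  34 - 22 = 12
  49 - 34 = 15
  58 - 49 = 9
  82 - 58 = 24
  92 - 82 = 10
  97 - 92 = 5


Delta encoded: [9, 2, 11, 12, 15, 9, 24, 10, 5]


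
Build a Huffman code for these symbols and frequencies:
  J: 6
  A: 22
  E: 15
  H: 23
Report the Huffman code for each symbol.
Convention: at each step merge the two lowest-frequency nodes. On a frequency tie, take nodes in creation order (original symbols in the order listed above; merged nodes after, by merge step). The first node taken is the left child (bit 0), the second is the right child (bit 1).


Huffman tree construction:
Step 1: Merge J(6) + E(15) = 21
Step 2: Merge (J+E)(21) + A(22) = 43
Step 3: Merge H(23) + ((J+E)+A)(43) = 66
Read each symbol's code off the tree from the root (left child = 0, right child = 1).

Codes:
  J: 100 (length 3)
  A: 11 (length 2)
  E: 101 (length 3)
  H: 0 (length 1)
Average code length: 130/66 = 1.9697 bits/symbol


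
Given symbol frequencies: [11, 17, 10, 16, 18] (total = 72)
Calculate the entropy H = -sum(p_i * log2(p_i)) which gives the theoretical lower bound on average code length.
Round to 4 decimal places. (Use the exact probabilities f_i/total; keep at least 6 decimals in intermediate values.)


Per-symbol terms -p_i * log2(p_i) with p_i = f_i/72:
  p = 11/72 = 0.152778: log2(p) = -2.710493, -p*log2(p) = 0.414103
  p = 17/72 = 0.236111: log2(p) = -2.082462, -p*log2(p) = 0.491692
  p = 10/72 = 0.138889: log2(p) = -2.847997, -p*log2(p) = 0.395555
  p = 16/72 = 0.222222: log2(p) = -2.169925, -p*log2(p) = 0.482206
  p = 18/72 = 0.250000: log2(p) = -2.000000, -p*log2(p) = 0.500000
H = 0.414103 + 0.491692 + 0.395555 + 0.482206 + 0.500000 = 2.283556

H = 2.2836 bits/symbol


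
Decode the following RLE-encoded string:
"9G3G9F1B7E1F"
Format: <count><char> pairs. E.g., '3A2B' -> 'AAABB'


Expanding each <count><char> pair:
  9G -> 'GGGGGGGGG'
  3G -> 'GGG'
  9F -> 'FFFFFFFFF'
  1B -> 'B'
  7E -> 'EEEEEEE'
  1F -> 'F'

Decoded = GGGGGGGGGGGGFFFFFFFFFBEEEEEEEF


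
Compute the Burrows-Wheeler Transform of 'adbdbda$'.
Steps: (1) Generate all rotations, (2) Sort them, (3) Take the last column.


Rotations (sorted):
  0: $adbdbda -> last char: a
  1: a$adbdbd -> last char: d
  2: adbdbda$ -> last char: $
  3: bda$adbd -> last char: d
  4: bdbda$ad -> last char: d
  5: da$adbdb -> last char: b
  6: dbda$adb -> last char: b
  7: dbdbda$a -> last char: a


BWT = ad$ddbba


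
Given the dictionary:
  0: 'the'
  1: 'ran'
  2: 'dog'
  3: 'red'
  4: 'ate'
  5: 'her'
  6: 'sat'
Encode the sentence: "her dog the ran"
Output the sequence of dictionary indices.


Look up each word in the dictionary:
  'her' -> 5
  'dog' -> 2
  'the' -> 0
  'ran' -> 1

Encoded: [5, 2, 0, 1]


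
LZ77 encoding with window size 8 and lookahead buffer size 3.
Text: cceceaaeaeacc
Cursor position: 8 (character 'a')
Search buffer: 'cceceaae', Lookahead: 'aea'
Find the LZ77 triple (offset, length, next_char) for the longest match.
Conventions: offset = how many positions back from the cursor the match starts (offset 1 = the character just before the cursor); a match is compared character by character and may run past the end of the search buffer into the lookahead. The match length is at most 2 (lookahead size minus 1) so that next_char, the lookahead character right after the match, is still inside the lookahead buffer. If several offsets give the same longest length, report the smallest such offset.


Try each offset into the search buffer:
  offset=1 (pos 7, char 'e'): match length 0
  offset=2 (pos 6, char 'a'): match length 2
  offset=3 (pos 5, char 'a'): match length 1
  offset=4 (pos 4, char 'e'): match length 0
  offset=5 (pos 3, char 'c'): match length 0
  offset=6 (pos 2, char 'e'): match length 0
  offset=7 (pos 1, char 'c'): match length 0
  offset=8 (pos 0, char 'c'): match length 0
Longest match has length 2 at offset 2.
next_char = character at position 8 + 2 = 10 -> 'a'

Best match: offset=2, length=2 (matching 'ae' starting at position 6)
LZ77 triple: (2, 2, 'a')


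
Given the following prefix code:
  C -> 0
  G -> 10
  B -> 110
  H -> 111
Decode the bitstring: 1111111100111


Decoding step by step:
Bits 111 -> H
Bits 111 -> H
Bits 110 -> B
Bits 0 -> C
Bits 111 -> H


Decoded message: HHBCH


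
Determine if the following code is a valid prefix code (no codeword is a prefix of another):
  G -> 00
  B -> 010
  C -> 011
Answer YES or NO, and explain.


Checking each pair (does one codeword prefix another?):
  G='00' vs B='010': no prefix
  G='00' vs C='011': no prefix
  B='010' vs G='00': no prefix
  B='010' vs C='011': no prefix
  C='011' vs G='00': no prefix
  C='011' vs B='010': no prefix
No violation found over all pairs.

YES -- this is a valid prefix code. No codeword is a prefix of any other codeword.


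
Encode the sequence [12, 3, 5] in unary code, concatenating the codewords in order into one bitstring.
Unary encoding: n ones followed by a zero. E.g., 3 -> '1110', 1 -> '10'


Encode each number as n ones followed by a terminating 0:
  12 -> 1111111111110 (13 bits)
  3 -> 1110 (4 bits)
  5 -> 111110 (6 bits)
Total length = 13 + 4 + 6 = 23 bits.

Unary([12, 3, 5]) = 11111111111101110111110 (23 bits)


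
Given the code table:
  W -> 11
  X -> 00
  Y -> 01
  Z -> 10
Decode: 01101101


Decoding:
01 -> Y
10 -> Z
11 -> W
01 -> Y


Result: YZWY


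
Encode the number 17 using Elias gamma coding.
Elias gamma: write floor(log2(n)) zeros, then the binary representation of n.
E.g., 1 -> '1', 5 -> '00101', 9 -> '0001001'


num_bits = floor(log2(17)) + 1 = 5
leading_zeros = num_bits - 1 = 4
binary(17) = 10001

Elias gamma(17) = '0000' + '10001' = 000010001 (9 bits)


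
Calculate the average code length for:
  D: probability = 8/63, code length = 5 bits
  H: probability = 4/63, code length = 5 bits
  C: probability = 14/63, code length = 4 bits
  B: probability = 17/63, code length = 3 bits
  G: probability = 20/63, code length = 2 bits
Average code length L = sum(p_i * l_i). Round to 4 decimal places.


Weighted contributions p_i * l_i:
  D: (8/63) * 5 = 40/63
  H: (4/63) * 5 = 20/63
  C: (14/63) * 4 = 56/63
  B: (17/63) * 3 = 51/63
  G: (20/63) * 2 = 40/63
Sum = (40 + 20 + 56 + 51 + 40)/63 = 207/63

L = 207/63 = 3.2857 bits/symbol


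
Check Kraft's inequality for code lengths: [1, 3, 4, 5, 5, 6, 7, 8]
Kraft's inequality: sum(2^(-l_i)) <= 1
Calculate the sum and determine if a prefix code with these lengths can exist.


Sum = 2^(-1) + 2^(-3) + 2^(-4) + 2^(-5) + 2^(-5) + 2^(-6) + 2^(-7) + 2^(-8)
    = 0.5 + 0.125 + 0.0625 + 0.03125 + 0.03125 + 0.015625 + 0.0078125 + 0.00390625
    = 199/256 = 0.77734375
Since 0.77734375 <= 1, Kraft's inequality IS satisfied.
A prefix code with these lengths CAN exist.

Kraft sum = 0.77734375. Satisfied.


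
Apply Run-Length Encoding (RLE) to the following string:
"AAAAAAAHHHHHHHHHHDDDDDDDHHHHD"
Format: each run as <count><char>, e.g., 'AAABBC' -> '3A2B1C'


Scanning runs left to right:
  i=0: run of 'A' x 7 -> '7A'
  i=7: run of 'H' x 10 -> '10H'
  i=17: run of 'D' x 7 -> '7D'
  i=24: run of 'H' x 4 -> '4H'
  i=28: run of 'D' x 1 -> '1D'

RLE = 7A10H7D4H1D


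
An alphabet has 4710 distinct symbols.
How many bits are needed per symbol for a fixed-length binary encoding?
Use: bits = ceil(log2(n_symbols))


log2(4710) = 12.2015
Bracket: 2^12 = 4096 < 4710 <= 2^13 = 8192
So ceil(log2(4710)) = 13

bits = ceil(log2(4710)) = ceil(12.2015) = 13 bits


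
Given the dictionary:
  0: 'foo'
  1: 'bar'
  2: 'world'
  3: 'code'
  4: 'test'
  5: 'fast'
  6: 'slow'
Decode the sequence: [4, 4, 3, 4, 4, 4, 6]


Look up each index in the dictionary:
  4 -> 'test'
  4 -> 'test'
  3 -> 'code'
  4 -> 'test'
  4 -> 'test'
  4 -> 'test'
  6 -> 'slow'

Decoded: "test test code test test test slow"


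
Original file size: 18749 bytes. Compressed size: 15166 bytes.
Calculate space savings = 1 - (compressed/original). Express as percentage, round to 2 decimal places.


ratio = compressed/original = 15166/18749 = 0.808896
savings = 1 - ratio = 1 - 0.808896 = 0.191104
as a percentage: 0.191104 * 100 = 19.11%

Space savings = 1 - 15166/18749 = 19.11%


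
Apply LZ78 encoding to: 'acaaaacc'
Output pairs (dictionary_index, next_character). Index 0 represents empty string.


LZ78 encoding steps:
Dictionary: {0: ''}
Step 1: w='' (idx 0), next='a' -> output (0, 'a'), add 'a' as idx 1
Step 2: w='' (idx 0), next='c' -> output (0, 'c'), add 'c' as idx 2
Step 3: w='a' (idx 1), next='a' -> output (1, 'a'), add 'aa' as idx 3
Step 4: w='aa' (idx 3), next='c' -> output (3, 'c'), add 'aac' as idx 4
Step 5: w='c' (idx 2), end of input -> output (2, '')


Encoded: [(0, 'a'), (0, 'c'), (1, 'a'), (3, 'c'), (2, '')]


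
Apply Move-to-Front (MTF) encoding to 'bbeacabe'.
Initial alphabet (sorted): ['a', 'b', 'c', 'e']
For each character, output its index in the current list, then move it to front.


MTF encoding:
'b': index 1 in ['a', 'b', 'c', 'e'] -> ['b', 'a', 'c', 'e']
'b': index 0 in ['b', 'a', 'c', 'e'] -> ['b', 'a', 'c', 'e']
'e': index 3 in ['b', 'a', 'c', 'e'] -> ['e', 'b', 'a', 'c']
'a': index 2 in ['e', 'b', 'a', 'c'] -> ['a', 'e', 'b', 'c']
'c': index 3 in ['a', 'e', 'b', 'c'] -> ['c', 'a', 'e', 'b']
'a': index 1 in ['c', 'a', 'e', 'b'] -> ['a', 'c', 'e', 'b']
'b': index 3 in ['a', 'c', 'e', 'b'] -> ['b', 'a', 'c', 'e']
'e': index 3 in ['b', 'a', 'c', 'e'] -> ['e', 'b', 'a', 'c']


Output: [1, 0, 3, 2, 3, 1, 3, 3]


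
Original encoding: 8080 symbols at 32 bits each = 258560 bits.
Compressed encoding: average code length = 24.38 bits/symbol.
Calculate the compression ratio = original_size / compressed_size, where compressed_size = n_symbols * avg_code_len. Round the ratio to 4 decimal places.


original_size = n_symbols * orig_bits = 8080 * 32 = 258560 bits
compressed_size = n_symbols * avg_code_len = 8080 * 24.38 = 196990.4 bits
ratio = original_size / compressed_size = 258560 / 196990.4 = 1.3126

Compression ratio = 1.3126


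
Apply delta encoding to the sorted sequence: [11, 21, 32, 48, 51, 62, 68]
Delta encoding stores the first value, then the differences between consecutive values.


First value: 11
Deltas:
  21 - 11 = 10
  32 - 21 = 11
  48 - 32 = 16
  51 - 48 = 3
  62 - 51 = 11
  68 - 62 = 6


Delta encoded: [11, 10, 11, 16, 3, 11, 6]


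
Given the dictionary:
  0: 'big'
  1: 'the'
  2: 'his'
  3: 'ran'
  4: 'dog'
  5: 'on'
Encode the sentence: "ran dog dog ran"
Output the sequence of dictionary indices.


Look up each word in the dictionary:
  'ran' -> 3
  'dog' -> 4
  'dog' -> 4
  'ran' -> 3

Encoded: [3, 4, 4, 3]


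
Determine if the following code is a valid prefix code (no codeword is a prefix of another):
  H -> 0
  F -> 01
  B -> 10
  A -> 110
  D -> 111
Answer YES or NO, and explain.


Checking each pair (does one codeword prefix another?):
  H='0' vs F='01': prefix -- VIOLATION

NO -- this is NOT a valid prefix code. H (0) is a prefix of F (01).


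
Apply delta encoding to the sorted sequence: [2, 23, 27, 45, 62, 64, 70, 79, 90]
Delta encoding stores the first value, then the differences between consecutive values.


First value: 2
Deltas:
  23 - 2 = 21
  27 - 23 = 4
  45 - 27 = 18
  62 - 45 = 17
  64 - 62 = 2
  70 - 64 = 6
  79 - 70 = 9
  90 - 79 = 11


Delta encoded: [2, 21, 4, 18, 17, 2, 6, 9, 11]


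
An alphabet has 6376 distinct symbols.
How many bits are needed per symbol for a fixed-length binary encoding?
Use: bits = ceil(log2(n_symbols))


log2(6376) = 12.6384
Bracket: 2^12 = 4096 < 6376 <= 2^13 = 8192
So ceil(log2(6376)) = 13

bits = ceil(log2(6376)) = ceil(12.6384) = 13 bits


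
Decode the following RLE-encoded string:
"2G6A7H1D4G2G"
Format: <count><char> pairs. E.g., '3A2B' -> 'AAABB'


Expanding each <count><char> pair:
  2G -> 'GG'
  6A -> 'AAAAAA'
  7H -> 'HHHHHHH'
  1D -> 'D'
  4G -> 'GGGG'
  2G -> 'GG'

Decoded = GGAAAAAAHHHHHHHDGGGGGG


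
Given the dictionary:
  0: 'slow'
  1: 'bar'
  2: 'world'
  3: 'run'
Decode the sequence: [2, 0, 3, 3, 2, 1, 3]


Look up each index in the dictionary:
  2 -> 'world'
  0 -> 'slow'
  3 -> 'run'
  3 -> 'run'
  2 -> 'world'
  1 -> 'bar'
  3 -> 'run'

Decoded: "world slow run run world bar run"


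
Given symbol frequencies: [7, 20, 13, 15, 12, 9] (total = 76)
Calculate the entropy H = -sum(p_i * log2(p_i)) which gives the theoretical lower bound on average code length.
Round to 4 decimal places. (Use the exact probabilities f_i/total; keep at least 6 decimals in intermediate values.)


Per-symbol terms -p_i * log2(p_i) with p_i = f_i/76:
  p = 7/76 = 0.092105: log2(p) = -3.440573, -p*log2(p) = 0.316895
  p = 20/76 = 0.263158: log2(p) = -1.925999, -p*log2(p) = 0.506842
  p = 13/76 = 0.171053: log2(p) = -2.547488, -p*log2(p) = 0.435754
  p = 15/76 = 0.197368: log2(p) = -2.341037, -p*log2(p) = 0.462047
  p = 12/76 = 0.157895: log2(p) = -2.662965, -p*log2(p) = 0.420468
  p = 9/76 = 0.118421: log2(p) = -3.078003, -p*log2(p) = 0.364500
H = 0.316895 + 0.506842 + 0.435754 + 0.462047 + 0.420468 + 0.364500 = 2.506506

H = 2.5065 bits/symbol


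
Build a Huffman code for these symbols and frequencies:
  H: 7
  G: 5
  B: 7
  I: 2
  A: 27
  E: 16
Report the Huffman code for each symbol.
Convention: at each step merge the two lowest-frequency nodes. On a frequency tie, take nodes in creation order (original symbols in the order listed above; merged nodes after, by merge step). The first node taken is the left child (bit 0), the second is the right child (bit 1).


Huffman tree construction:
Step 1: Merge I(2) + G(5) = 7
Step 2: Merge H(7) + B(7) = 14
Step 3: Merge (I+G)(7) + (H+B)(14) = 21
Step 4: Merge E(16) + ((I+G)+(H+B))(21) = 37
Step 5: Merge A(27) + (E+((I+G)+(H+B)))(37) = 64
Read each symbol's code off the tree from the root (left child = 0, right child = 1).

Codes:
  H: 1110 (length 4)
  G: 1101 (length 4)
  B: 1111 (length 4)
  I: 1100 (length 4)
  A: 0 (length 1)
  E: 10 (length 2)
Average code length: 143/64 = 2.2344 bits/symbol


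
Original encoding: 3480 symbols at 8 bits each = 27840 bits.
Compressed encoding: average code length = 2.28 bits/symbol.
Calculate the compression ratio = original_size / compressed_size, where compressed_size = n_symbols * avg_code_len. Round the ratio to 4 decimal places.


original_size = n_symbols * orig_bits = 3480 * 8 = 27840 bits
compressed_size = n_symbols * avg_code_len = 3480 * 2.28 = 7934.4 bits
ratio = original_size / compressed_size = 27840 / 7934.4 = 3.5088

Compression ratio = 3.5088


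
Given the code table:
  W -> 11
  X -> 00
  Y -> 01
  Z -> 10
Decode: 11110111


Decoding:
11 -> W
11 -> W
01 -> Y
11 -> W


Result: WWYW


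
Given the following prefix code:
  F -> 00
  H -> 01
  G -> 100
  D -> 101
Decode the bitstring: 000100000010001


Decoding step by step:
Bits 00 -> F
Bits 01 -> H
Bits 00 -> F
Bits 00 -> F
Bits 00 -> F
Bits 100 -> G
Bits 01 -> H


Decoded message: FHFFFGH


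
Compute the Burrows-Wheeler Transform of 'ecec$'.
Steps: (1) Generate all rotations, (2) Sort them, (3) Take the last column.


Rotations (sorted):
  0: $ecec -> last char: c
  1: c$ece -> last char: e
  2: cec$e -> last char: e
  3: ec$ec -> last char: c
  4: ecec$ -> last char: $


BWT = ceec$


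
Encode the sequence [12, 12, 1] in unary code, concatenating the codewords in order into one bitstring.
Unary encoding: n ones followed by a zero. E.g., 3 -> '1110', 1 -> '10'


Encode each number as n ones followed by a terminating 0:
  12 -> 1111111111110 (13 bits)
  12 -> 1111111111110 (13 bits)
  1 -> 10 (2 bits)
Total length = 13 + 13 + 2 = 28 bits.

Unary([12, 12, 1]) = 1111111111110111111111111010 (28 bits)


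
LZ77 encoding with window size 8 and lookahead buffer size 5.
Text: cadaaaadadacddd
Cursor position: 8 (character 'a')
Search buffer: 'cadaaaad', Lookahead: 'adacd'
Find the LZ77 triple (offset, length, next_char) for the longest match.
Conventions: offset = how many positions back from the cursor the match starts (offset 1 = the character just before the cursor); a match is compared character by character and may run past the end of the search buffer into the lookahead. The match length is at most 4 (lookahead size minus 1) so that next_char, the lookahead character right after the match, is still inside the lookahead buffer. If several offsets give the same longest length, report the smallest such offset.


Try each offset into the search buffer:
  offset=1 (pos 7, char 'd'): match length 0
  offset=2 (pos 6, char 'a'): match length 3
  offset=3 (pos 5, char 'a'): match length 1
  offset=4 (pos 4, char 'a'): match length 1
  offset=5 (pos 3, char 'a'): match length 1
  offset=6 (pos 2, char 'd'): match length 0
  offset=7 (pos 1, char 'a'): match length 3
  offset=8 (pos 0, char 'c'): match length 0
Longest match has length 3, found at offsets 2, 7; take the smallest, offset 2.
next_char = character at position 8 + 3 = 11 -> 'c'

Best match: offset=2, length=3 (matching 'ada' starting at position 6)
LZ77 triple: (2, 3, 'c')


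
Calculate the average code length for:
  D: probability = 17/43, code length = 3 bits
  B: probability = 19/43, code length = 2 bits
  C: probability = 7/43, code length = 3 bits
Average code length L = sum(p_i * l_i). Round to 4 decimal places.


Weighted contributions p_i * l_i:
  D: (17/43) * 3 = 51/43
  B: (19/43) * 2 = 38/43
  C: (7/43) * 3 = 21/43
Sum = (51 + 38 + 21)/43 = 110/43

L = 110/43 = 2.5581 bits/symbol


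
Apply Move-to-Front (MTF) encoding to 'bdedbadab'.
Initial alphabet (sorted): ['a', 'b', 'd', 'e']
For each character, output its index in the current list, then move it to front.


MTF encoding:
'b': index 1 in ['a', 'b', 'd', 'e'] -> ['b', 'a', 'd', 'e']
'd': index 2 in ['b', 'a', 'd', 'e'] -> ['d', 'b', 'a', 'e']
'e': index 3 in ['d', 'b', 'a', 'e'] -> ['e', 'd', 'b', 'a']
'd': index 1 in ['e', 'd', 'b', 'a'] -> ['d', 'e', 'b', 'a']
'b': index 2 in ['d', 'e', 'b', 'a'] -> ['b', 'd', 'e', 'a']
'a': index 3 in ['b', 'd', 'e', 'a'] -> ['a', 'b', 'd', 'e']
'd': index 2 in ['a', 'b', 'd', 'e'] -> ['d', 'a', 'b', 'e']
'a': index 1 in ['d', 'a', 'b', 'e'] -> ['a', 'd', 'b', 'e']
'b': index 2 in ['a', 'd', 'b', 'e'] -> ['b', 'a', 'd', 'e']


Output: [1, 2, 3, 1, 2, 3, 2, 1, 2]


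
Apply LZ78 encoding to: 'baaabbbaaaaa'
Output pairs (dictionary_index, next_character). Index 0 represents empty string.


LZ78 encoding steps:
Dictionary: {0: ''}
Step 1: w='' (idx 0), next='b' -> output (0, 'b'), add 'b' as idx 1
Step 2: w='' (idx 0), next='a' -> output (0, 'a'), add 'a' as idx 2
Step 3: w='a' (idx 2), next='a' -> output (2, 'a'), add 'aa' as idx 3
Step 4: w='b' (idx 1), next='b' -> output (1, 'b'), add 'bb' as idx 4
Step 5: w='b' (idx 1), next='a' -> output (1, 'a'), add 'ba' as idx 5
Step 6: w='aa' (idx 3), next='a' -> output (3, 'a'), add 'aaa' as idx 6
Step 7: w='a' (idx 2), end of input -> output (2, '')


Encoded: [(0, 'b'), (0, 'a'), (2, 'a'), (1, 'b'), (1, 'a'), (3, 'a'), (2, '')]


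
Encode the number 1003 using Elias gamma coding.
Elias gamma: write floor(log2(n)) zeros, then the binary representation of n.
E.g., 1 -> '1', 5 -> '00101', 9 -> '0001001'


num_bits = floor(log2(1003)) + 1 = 10
leading_zeros = num_bits - 1 = 9
binary(1003) = 1111101011

Elias gamma(1003) = '000000000' + '1111101011' = 0000000001111101011 (19 bits)


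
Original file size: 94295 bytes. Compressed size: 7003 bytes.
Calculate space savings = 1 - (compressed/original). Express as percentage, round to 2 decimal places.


ratio = compressed/original = 7003/94295 = 0.074267
savings = 1 - ratio = 1 - 0.074267 = 0.925733
as a percentage: 0.925733 * 100 = 92.57%

Space savings = 1 - 7003/94295 = 92.57%


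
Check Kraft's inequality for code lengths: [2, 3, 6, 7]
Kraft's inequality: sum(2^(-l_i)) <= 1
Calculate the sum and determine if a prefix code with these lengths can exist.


Sum = 2^(-2) + 2^(-3) + 2^(-6) + 2^(-7)
    = 0.25 + 0.125 + 0.015625 + 0.0078125
    = 51/128 = 0.3984375
Since 0.3984375 <= 1, Kraft's inequality IS satisfied.
A prefix code with these lengths CAN exist.

Kraft sum = 0.3984375. Satisfied.


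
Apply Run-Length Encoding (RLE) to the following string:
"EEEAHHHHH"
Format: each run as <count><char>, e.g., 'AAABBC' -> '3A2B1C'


Scanning runs left to right:
  i=0: run of 'E' x 3 -> '3E'
  i=3: run of 'A' x 1 -> '1A'
  i=4: run of 'H' x 5 -> '5H'

RLE = 3E1A5H


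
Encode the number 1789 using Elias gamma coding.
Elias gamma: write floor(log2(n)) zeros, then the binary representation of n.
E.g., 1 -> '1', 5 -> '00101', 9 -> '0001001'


num_bits = floor(log2(1789)) + 1 = 11
leading_zeros = num_bits - 1 = 10
binary(1789) = 11011111101

Elias gamma(1789) = '0000000000' + '11011111101' = 000000000011011111101 (21 bits)


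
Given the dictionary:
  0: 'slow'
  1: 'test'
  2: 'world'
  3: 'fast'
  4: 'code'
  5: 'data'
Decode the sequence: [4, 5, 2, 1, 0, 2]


Look up each index in the dictionary:
  4 -> 'code'
  5 -> 'data'
  2 -> 'world'
  1 -> 'test'
  0 -> 'slow'
  2 -> 'world'

Decoded: "code data world test slow world"


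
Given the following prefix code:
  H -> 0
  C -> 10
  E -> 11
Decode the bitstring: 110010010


Decoding step by step:
Bits 11 -> E
Bits 0 -> H
Bits 0 -> H
Bits 10 -> C
Bits 0 -> H
Bits 10 -> C


Decoded message: EHHCHC


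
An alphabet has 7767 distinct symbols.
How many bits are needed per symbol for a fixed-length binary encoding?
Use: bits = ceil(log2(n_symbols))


log2(7767) = 12.9231
Bracket: 2^12 = 4096 < 7767 <= 2^13 = 8192
So ceil(log2(7767)) = 13

bits = ceil(log2(7767)) = ceil(12.9231) = 13 bits


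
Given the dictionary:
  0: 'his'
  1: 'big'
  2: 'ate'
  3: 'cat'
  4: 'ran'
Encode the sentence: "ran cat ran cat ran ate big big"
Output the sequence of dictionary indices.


Look up each word in the dictionary:
  'ran' -> 4
  'cat' -> 3
  'ran' -> 4
  'cat' -> 3
  'ran' -> 4
  'ate' -> 2
  'big' -> 1
  'big' -> 1

Encoded: [4, 3, 4, 3, 4, 2, 1, 1]


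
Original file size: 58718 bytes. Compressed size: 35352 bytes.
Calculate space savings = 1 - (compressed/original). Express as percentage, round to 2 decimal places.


ratio = compressed/original = 35352/58718 = 0.602064
savings = 1 - ratio = 1 - 0.602064 = 0.397936
as a percentage: 0.397936 * 100 = 39.79%

Space savings = 1 - 35352/58718 = 39.79%


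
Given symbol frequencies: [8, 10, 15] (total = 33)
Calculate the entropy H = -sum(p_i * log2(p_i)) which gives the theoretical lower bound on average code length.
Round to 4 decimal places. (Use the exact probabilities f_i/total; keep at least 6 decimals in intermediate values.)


Per-symbol terms -p_i * log2(p_i) with p_i = f_i/33:
  p = 8/33 = 0.242424: log2(p) = -2.044394, -p*log2(p) = 0.495611
  p = 10/33 = 0.303030: log2(p) = -1.722466, -p*log2(p) = 0.521959
  p = 15/33 = 0.454545: log2(p) = -1.137504, -p*log2(p) = 0.517047
H = 0.495611 + 0.521959 + 0.517047 = 1.534617

H = 1.5346 bits/symbol


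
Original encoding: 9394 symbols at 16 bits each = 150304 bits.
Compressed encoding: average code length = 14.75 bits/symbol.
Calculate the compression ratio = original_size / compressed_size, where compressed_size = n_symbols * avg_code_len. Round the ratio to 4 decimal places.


original_size = n_symbols * orig_bits = 9394 * 16 = 150304 bits
compressed_size = n_symbols * avg_code_len = 9394 * 14.75 = 138561.5 bits
ratio = original_size / compressed_size = 150304 / 138561.5 = 1.0847

Compression ratio = 1.0847


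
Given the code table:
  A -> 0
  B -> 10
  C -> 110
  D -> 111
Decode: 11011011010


Decoding:
110 -> C
110 -> C
110 -> C
10 -> B


Result: CCCB


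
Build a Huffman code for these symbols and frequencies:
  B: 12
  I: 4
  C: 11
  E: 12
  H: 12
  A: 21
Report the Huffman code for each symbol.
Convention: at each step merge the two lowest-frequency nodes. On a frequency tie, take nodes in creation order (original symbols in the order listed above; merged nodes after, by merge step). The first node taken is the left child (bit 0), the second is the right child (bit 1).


Huffman tree construction:
Step 1: Merge I(4) + C(11) = 15
Step 2: Merge B(12) + E(12) = 24
Step 3: Merge H(12) + (I+C)(15) = 27
Step 4: Merge A(21) + (B+E)(24) = 45
Step 5: Merge (H+(I+C))(27) + (A+(B+E))(45) = 72
Read each symbol's code off the tree from the root (left child = 0, right child = 1).

Codes:
  B: 110 (length 3)
  I: 010 (length 3)
  C: 011 (length 3)
  E: 111 (length 3)
  H: 00 (length 2)
  A: 10 (length 2)
Average code length: 183/72 = 2.5417 bits/symbol


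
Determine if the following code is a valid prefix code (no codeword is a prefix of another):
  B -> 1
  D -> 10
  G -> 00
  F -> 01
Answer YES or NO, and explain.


Checking each pair (does one codeword prefix another?):
  B='1' vs D='10': prefix -- VIOLATION

NO -- this is NOT a valid prefix code. B (1) is a prefix of D (10).


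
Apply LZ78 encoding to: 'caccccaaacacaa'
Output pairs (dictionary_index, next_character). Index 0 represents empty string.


LZ78 encoding steps:
Dictionary: {0: ''}
Step 1: w='' (idx 0), next='c' -> output (0, 'c'), add 'c' as idx 1
Step 2: w='' (idx 0), next='a' -> output (0, 'a'), add 'a' as idx 2
Step 3: w='c' (idx 1), next='c' -> output (1, 'c'), add 'cc' as idx 3
Step 4: w='cc' (idx 3), next='a' -> output (3, 'a'), add 'cca' as idx 4
Step 5: w='a' (idx 2), next='a' -> output (2, 'a'), add 'aa' as idx 5
Step 6: w='c' (idx 1), next='a' -> output (1, 'a'), add 'ca' as idx 6
Step 7: w='ca' (idx 6), next='a' -> output (6, 'a'), add 'caa' as idx 7


Encoded: [(0, 'c'), (0, 'a'), (1, 'c'), (3, 'a'), (2, 'a'), (1, 'a'), (6, 'a')]


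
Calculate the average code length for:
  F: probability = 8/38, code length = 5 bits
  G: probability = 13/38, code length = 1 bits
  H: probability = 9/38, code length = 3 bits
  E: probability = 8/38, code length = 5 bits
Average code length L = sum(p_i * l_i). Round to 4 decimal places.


Weighted contributions p_i * l_i:
  F: (8/38) * 5 = 40/38
  G: (13/38) * 1 = 13/38
  H: (9/38) * 3 = 27/38
  E: (8/38) * 5 = 40/38
Sum = (40 + 13 + 27 + 40)/38 = 120/38

L = 120/38 = 3.1579 bits/symbol


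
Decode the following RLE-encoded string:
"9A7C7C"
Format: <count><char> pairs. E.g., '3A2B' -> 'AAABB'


Expanding each <count><char> pair:
  9A -> 'AAAAAAAAA'
  7C -> 'CCCCCCC'
  7C -> 'CCCCCCC'

Decoded = AAAAAAAAACCCCCCCCCCCCCC


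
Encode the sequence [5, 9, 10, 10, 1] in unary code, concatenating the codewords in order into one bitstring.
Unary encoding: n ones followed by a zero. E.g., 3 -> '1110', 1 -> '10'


Encode each number as n ones followed by a terminating 0:
  5 -> 111110 (6 bits)
  9 -> 1111111110 (10 bits)
  10 -> 11111111110 (11 bits)
  10 -> 11111111110 (11 bits)
  1 -> 10 (2 bits)
Total length = 6 + 10 + 11 + 11 + 2 = 40 bits.

Unary([5, 9, 10, 10, 1]) = 1111101111111110111111111101111111111010 (40 bits)


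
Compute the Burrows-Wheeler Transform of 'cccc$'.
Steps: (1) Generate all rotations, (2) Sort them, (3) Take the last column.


Rotations (sorted):
  0: $cccc -> last char: c
  1: c$ccc -> last char: c
  2: cc$cc -> last char: c
  3: ccc$c -> last char: c
  4: cccc$ -> last char: $


BWT = cccc$


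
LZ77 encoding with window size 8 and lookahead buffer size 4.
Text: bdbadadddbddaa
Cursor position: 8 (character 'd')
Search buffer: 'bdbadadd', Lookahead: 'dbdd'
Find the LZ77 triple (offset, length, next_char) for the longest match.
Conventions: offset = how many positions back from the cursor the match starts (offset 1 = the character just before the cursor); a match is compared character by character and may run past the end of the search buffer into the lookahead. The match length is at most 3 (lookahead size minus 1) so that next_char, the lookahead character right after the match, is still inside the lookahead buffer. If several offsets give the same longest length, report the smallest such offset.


Try each offset into the search buffer:
  offset=1 (pos 7, char 'd'): match length 1
  offset=2 (pos 6, char 'd'): match length 1
  offset=3 (pos 5, char 'a'): match length 0
  offset=4 (pos 4, char 'd'): match length 1
  offset=5 (pos 3, char 'a'): match length 0
  offset=6 (pos 2, char 'b'): match length 0
  offset=7 (pos 1, char 'd'): match length 2
  offset=8 (pos 0, char 'b'): match length 0
Longest match has length 2 at offset 7.
next_char = character at position 8 + 2 = 10 -> 'd'

Best match: offset=7, length=2 (matching 'db' starting at position 1)
LZ77 triple: (7, 2, 'd')


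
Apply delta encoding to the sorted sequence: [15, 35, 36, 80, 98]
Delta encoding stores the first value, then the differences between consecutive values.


First value: 15
Deltas:
  35 - 15 = 20
  36 - 35 = 1
  80 - 36 = 44
  98 - 80 = 18


Delta encoded: [15, 20, 1, 44, 18]


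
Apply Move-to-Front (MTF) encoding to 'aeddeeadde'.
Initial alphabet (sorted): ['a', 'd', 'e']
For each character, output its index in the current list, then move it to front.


MTF encoding:
'a': index 0 in ['a', 'd', 'e'] -> ['a', 'd', 'e']
'e': index 2 in ['a', 'd', 'e'] -> ['e', 'a', 'd']
'd': index 2 in ['e', 'a', 'd'] -> ['d', 'e', 'a']
'd': index 0 in ['d', 'e', 'a'] -> ['d', 'e', 'a']
'e': index 1 in ['d', 'e', 'a'] -> ['e', 'd', 'a']
'e': index 0 in ['e', 'd', 'a'] -> ['e', 'd', 'a']
'a': index 2 in ['e', 'd', 'a'] -> ['a', 'e', 'd']
'd': index 2 in ['a', 'e', 'd'] -> ['d', 'a', 'e']
'd': index 0 in ['d', 'a', 'e'] -> ['d', 'a', 'e']
'e': index 2 in ['d', 'a', 'e'] -> ['e', 'd', 'a']


Output: [0, 2, 2, 0, 1, 0, 2, 2, 0, 2]


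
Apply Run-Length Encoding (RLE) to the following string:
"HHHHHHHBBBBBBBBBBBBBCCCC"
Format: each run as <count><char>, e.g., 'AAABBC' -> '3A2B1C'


Scanning runs left to right:
  i=0: run of 'H' x 7 -> '7H'
  i=7: run of 'B' x 13 -> '13B'
  i=20: run of 'C' x 4 -> '4C'

RLE = 7H13B4C


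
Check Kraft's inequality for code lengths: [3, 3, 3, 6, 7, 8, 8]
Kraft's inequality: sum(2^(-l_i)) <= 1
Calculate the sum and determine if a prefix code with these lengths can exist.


Sum = 2^(-3) + 2^(-3) + 2^(-3) + 2^(-6) + 2^(-7) + 2^(-8) + 2^(-8)
    = 0.125 + 0.125 + 0.125 + 0.015625 + 0.0078125 + 0.00390625 + 0.00390625
    = 104/256 = 0.40625
Since 0.40625 <= 1, Kraft's inequality IS satisfied.
A prefix code with these lengths CAN exist.

Kraft sum = 0.40625. Satisfied.


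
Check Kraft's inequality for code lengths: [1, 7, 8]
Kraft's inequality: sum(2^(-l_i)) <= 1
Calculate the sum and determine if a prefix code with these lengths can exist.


Sum = 2^(-1) + 2^(-7) + 2^(-8)
    = 0.5 + 0.0078125 + 0.00390625
    = 131/256 = 0.51171875
Since 0.51171875 <= 1, Kraft's inequality IS satisfied.
A prefix code with these lengths CAN exist.

Kraft sum = 0.51171875. Satisfied.


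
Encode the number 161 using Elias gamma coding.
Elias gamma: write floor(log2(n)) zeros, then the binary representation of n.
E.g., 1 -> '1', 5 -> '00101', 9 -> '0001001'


num_bits = floor(log2(161)) + 1 = 8
leading_zeros = num_bits - 1 = 7
binary(161) = 10100001

Elias gamma(161) = '0000000' + '10100001' = 000000010100001 (15 bits)


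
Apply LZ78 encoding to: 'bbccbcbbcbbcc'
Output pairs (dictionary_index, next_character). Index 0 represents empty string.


LZ78 encoding steps:
Dictionary: {0: ''}
Step 1: w='' (idx 0), next='b' -> output (0, 'b'), add 'b' as idx 1
Step 2: w='b' (idx 1), next='c' -> output (1, 'c'), add 'bc' as idx 2
Step 3: w='' (idx 0), next='c' -> output (0, 'c'), add 'c' as idx 3
Step 4: w='bc' (idx 2), next='b' -> output (2, 'b'), add 'bcb' as idx 4
Step 5: w='bcb' (idx 4), next='b' -> output (4, 'b'), add 'bcbb' as idx 5
Step 6: w='c' (idx 3), next='c' -> output (3, 'c'), add 'cc' as idx 6


Encoded: [(0, 'b'), (1, 'c'), (0, 'c'), (2, 'b'), (4, 'b'), (3, 'c')]


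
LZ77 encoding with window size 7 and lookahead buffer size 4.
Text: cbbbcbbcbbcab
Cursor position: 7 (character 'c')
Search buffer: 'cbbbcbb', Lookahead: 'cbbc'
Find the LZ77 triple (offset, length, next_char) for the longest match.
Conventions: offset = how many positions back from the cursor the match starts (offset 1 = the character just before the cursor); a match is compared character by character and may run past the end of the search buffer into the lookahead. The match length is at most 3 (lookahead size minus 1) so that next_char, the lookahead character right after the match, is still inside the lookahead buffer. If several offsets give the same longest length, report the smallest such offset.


Try each offset into the search buffer:
  offset=1 (pos 6, char 'b'): match length 0
  offset=2 (pos 5, char 'b'): match length 0
  offset=3 (pos 4, char 'c'): match length 3
  offset=4 (pos 3, char 'b'): match length 0
  offset=5 (pos 2, char 'b'): match length 0
  offset=6 (pos 1, char 'b'): match length 0
  offset=7 (pos 0, char 'c'): match length 3
Longest match has length 3, found at offsets 3, 7; take the smallest, offset 3.
next_char = character at position 7 + 3 = 10 -> 'c'

Best match: offset=3, length=3 (matching 'cbb' starting at position 4)
LZ77 triple: (3, 3, 'c')


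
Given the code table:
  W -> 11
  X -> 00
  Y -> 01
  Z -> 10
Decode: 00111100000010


Decoding:
00 -> X
11 -> W
11 -> W
00 -> X
00 -> X
00 -> X
10 -> Z


Result: XWWXXXZ


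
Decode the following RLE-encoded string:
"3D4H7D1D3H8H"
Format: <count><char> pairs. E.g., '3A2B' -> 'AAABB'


Expanding each <count><char> pair:
  3D -> 'DDD'
  4H -> 'HHHH'
  7D -> 'DDDDDDD'
  1D -> 'D'
  3H -> 'HHH'
  8H -> 'HHHHHHHH'

Decoded = DDDHHHHDDDDDDDDHHHHHHHHHHH


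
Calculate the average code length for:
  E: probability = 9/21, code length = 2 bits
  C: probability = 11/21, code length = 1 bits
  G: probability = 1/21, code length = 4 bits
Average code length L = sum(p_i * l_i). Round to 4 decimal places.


Weighted contributions p_i * l_i:
  E: (9/21) * 2 = 18/21
  C: (11/21) * 1 = 11/21
  G: (1/21) * 4 = 4/21
Sum = (18 + 11 + 4)/21 = 33/21

L = 33/21 = 1.5714 bits/symbol
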